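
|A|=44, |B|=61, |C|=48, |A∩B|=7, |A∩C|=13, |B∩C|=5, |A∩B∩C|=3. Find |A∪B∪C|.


|A∪B∪C| = 44+61+48-7-13-5+3 = 131

|A∪B∪C| = 131


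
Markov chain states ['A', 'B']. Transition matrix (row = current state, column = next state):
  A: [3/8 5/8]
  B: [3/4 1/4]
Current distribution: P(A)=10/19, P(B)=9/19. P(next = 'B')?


P(next=B) = Σᵢ P(now=i)×P(i→B)
= 10/19×5/8 + 9/19×1/4
= 25/76 + 9/76 = 17/38

P = 17/38 ≈ 0.4474


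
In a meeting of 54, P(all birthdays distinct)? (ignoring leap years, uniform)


P(all different) = Π(365-i)/365 for i=0..53
= (365/365)×(364/365)×...×(312/365)
= 0.016123

P ≈ 0.0161 ≈ 1.61%


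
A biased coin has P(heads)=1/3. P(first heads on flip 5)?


Geometric: P(X=5) = (1-p)^(k-1)×p = (2/3)^4×1/3 = 16/243

P(X=5) = 16/243 ≈ 6.58%


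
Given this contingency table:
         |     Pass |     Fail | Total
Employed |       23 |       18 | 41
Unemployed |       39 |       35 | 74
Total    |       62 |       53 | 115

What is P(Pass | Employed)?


P(Pass | Employed) = 23/(23+18) = 23/41

P(Pass|Employed) = 23/41 ≈ 56.10%


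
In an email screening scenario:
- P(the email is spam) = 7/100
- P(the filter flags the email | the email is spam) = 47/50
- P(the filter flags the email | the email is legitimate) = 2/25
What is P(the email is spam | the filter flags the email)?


Using Bayes' theorem:
P(A|B) = P(B|A)·P(A) / P(B)

P(the filter flags the email) = 47/50 × 7/100 + 2/25 × 93/100
= 329/5000 + 93/1250 = 701/5000

P(the email is spam|the filter flags the email) = (329/5000) / (701/5000) = 329/701

P(the email is spam|the filter flags the email) = 329/701 ≈ 46.93%


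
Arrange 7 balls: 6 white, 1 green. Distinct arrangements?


7!/(6!×1!) = 7

7


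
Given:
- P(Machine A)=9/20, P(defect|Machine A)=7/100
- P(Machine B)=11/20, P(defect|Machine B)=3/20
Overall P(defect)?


P(B) = Σ P(B|Aᵢ)×P(Aᵢ)
  7/100×9/20 = 63/2000
  3/20×11/20 = 33/400
Sum = 57/500

P(defect) = 57/500 ≈ 11.40%


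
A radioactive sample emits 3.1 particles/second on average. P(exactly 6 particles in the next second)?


Poisson(λ=3.1): P(X=6) = e^(-λ)×λ^k/k!
= e^(-3.1) × 3.1^6 / 6!
≈ 0.04504920239 × 887.503681 / 720 ≈ 0.055530

P(X=6) ≈ 0.055530 ≈ 5.55%


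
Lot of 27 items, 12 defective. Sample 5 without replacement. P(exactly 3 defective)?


Hypergeometric: C(12,3)×C(15,2)/C(27,5)
= 220×105/80730 = 770/2691

P(X=3) = 770/2691 ≈ 28.61%


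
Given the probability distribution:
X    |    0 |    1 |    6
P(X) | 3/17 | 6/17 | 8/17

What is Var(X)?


E[X] = 54/17
E[X²] = 294/17
Var(X) = E[X²] - (E[X])² = 294/17 - 2916/289 = 2082/289

Var(X) = 2082/289 ≈ 7.2042


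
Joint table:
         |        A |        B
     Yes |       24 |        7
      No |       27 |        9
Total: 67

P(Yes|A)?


P(Yes|A) = 24/(24+27) = 24/51 = 8/17

P = 8/17 ≈ 47.06%


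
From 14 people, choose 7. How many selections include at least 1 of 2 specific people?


Complement: C(14,7) - C(12,7) = 3432 - 792 = 2640

2640


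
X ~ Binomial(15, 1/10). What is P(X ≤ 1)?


P(X ≤ 1) = Σ P(X=i) for i=0..1
P(X=0) = 205891132094649/1000000000000000
P(X=1) = 68630377364883/200000000000000
Sum = 68630377364883/125000000000000

P(X ≤ 1) = 68630377364883/125000000000000 ≈ 54.90%


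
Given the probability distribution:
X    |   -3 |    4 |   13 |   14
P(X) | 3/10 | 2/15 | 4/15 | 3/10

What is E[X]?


E[X] = Σ x·P(X=x)
= (-3)×(3/10) + (4)×(2/15) + (13)×(4/15) + (14)×(3/10)
= 73/10

E[X] = 73/10


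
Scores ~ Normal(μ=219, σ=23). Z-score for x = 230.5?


z = (x - μ)/σ = (230.5 - 219)/23 = 0.5

z = 0.5


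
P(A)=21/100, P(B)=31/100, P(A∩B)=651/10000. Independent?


P(A)×P(B) = 651/10000
P(A∩B) = 651/10000
Equal ✓ → Independent

Yes, independent


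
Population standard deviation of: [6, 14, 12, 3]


Mean = 35/4
  (6-35/4)²=121/16
  (14-35/4)²=441/16
  (12-35/4)²=169/16
  (3-35/4)²=529/16
Σ(x-μ)² = 315/4
σ² = (315/4)/4 = 315/16

σ = √(315/16) ≈ 4.4371


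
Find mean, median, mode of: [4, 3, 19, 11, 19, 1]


Sorted: [1, 3, 4, 11, 19, 19]
Mean = 57/6 = 19/2
Median = 15/2
Freq: {4: 1, 3: 1, 19: 2, 11: 1, 1: 1}
Mode: [19]

Mean=19/2, Median=15/2, Mode=19


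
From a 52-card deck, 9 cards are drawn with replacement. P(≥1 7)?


P(not a 7) = 48/52 = 12/13
P(none in 9 draws) = (12/13)^9 = 5159780352/10604499373
P(≥1 7) = 1 - 5159780352/10604499373 = 5444719021/10604499373

P = 5444719021/10604499373 ≈ 51.34%


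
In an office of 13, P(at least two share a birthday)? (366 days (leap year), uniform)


P(all different) = Π(366-i)/366 for i=0..12
= 0.806071
P(match) = 1 - 0.806071 = 0.193929

P ≈ 0.1939 ≈ 19.39%


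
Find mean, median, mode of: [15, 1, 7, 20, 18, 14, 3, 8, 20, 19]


Sorted: [1, 3, 7, 8, 14, 15, 18, 19, 20, 20]
Mean = 125/10 = 25/2
Median = 29/2
Freq: {15: 1, 1: 1, 7: 1, 20: 2, 18: 1, 14: 1, 3: 1, 8: 1, 19: 1}
Mode: [20]

Mean=25/2, Median=29/2, Mode=20


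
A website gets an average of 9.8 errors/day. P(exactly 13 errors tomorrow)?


Poisson(λ=9.8): P(X=13) = e^(-λ)×λ^k/k!
= e^(-9.8) × 9.8^13 / 13!
≈ 5.545159943e-05 × 7.6902238926e+12 / 6227020800 ≈ 0.068481

P(X=13) ≈ 0.068481 ≈ 6.85%


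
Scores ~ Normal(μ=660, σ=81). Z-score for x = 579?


z = (x - μ)/σ = (579 - 660)/81 = -1.0

z = -1.0


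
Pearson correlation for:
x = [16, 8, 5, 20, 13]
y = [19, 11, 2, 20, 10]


n=5, Σx=62, Σy=62, Σxy=932, Σx²=914, Σy²=986
r = (5×932 - 62×62)/√((5×914 - 62²)(5×986 - 62²))
= 816/√(726×1086) = 816/√788436 ≈ 816/887.9392 ≈ 0.9190

r ≈ 0.9190


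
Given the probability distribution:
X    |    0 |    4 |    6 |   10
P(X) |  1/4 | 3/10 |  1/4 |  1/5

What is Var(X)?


E[X] = 47/10
E[X²] = 169/5
Var(X) = E[X²] - (E[X])² = 169/5 - 2209/100 = 1171/100

Var(X) = 1171/100 ≈ 11.7100


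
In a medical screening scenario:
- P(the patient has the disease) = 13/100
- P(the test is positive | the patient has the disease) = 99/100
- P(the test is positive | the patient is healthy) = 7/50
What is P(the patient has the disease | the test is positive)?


Using Bayes' theorem:
P(A|B) = P(B|A)·P(A) / P(B)

P(the test is positive) = 99/100 × 13/100 + 7/50 × 87/100
= 1287/10000 + 609/5000 = 501/2000

P(the patient has the disease|the test is positive) = (1287/10000) / (501/2000) = 429/835

P(the patient has the disease|the test is positive) = 429/835 ≈ 51.38%


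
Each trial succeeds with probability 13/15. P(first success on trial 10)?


Geometric: P(X=10) = (1-p)^(k-1)×p = (2/15)^9×13/15 = 6656/576650390625

P(X=10) = 6656/576650390625 ≈ 0.00%


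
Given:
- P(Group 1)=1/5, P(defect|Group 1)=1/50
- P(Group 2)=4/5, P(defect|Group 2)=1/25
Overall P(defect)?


P(B) = Σ P(B|Aᵢ)×P(Aᵢ)
  1/50×1/5 = 1/250
  1/25×4/5 = 4/125
Sum = 9/250

P(defect) = 9/250 ≈ 3.60%


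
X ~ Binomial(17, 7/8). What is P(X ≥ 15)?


P(X ≥ 15) = Σ P(X=i) for i=15..17
P(X=15) = 80708545669031/281474976710656
P(X=16) = 564959819683217/2251799813685248
P(X=17) = 232630513987207/2251799813685248
Sum = 90203668688917/140737488355328

P(X ≥ 15) = 90203668688917/140737488355328 ≈ 64.09%


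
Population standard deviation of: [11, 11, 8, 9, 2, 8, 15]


Mean = 64/7
  (11-64/7)²=169/49
  (11-64/7)²=169/49
  (8-64/7)²=64/49
  (9-64/7)²=1/49
  (2-64/7)²=2500/49
  (8-64/7)²=64/49
  (15-64/7)²=1681/49
Σ(x-μ)² = 664/7
σ² = (664/7)/7 = 664/49

σ = √(664/49) ≈ 3.6812


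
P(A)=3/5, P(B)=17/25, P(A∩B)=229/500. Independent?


P(A)×P(B) = 51/125
P(A∩B) = 229/500
Not equal → NOT independent

No, not independent


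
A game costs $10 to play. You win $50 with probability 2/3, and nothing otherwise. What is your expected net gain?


E[gain] = (50-10)×2/3 + (-10)×1/3
= 80/3 - 10/3 = 70/3

Expected net gain = $70/3 ≈ $23.33


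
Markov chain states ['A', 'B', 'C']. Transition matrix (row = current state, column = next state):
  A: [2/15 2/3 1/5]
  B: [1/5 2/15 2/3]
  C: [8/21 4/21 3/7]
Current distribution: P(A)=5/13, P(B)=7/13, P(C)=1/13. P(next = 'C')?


P(next=C) = Σᵢ P(now=i)×P(i→C)
= 5/13×1/5 + 7/13×2/3 + 1/13×3/7
= 1/13 + 14/39 + 3/91 = 128/273

P = 128/273 ≈ 0.4689


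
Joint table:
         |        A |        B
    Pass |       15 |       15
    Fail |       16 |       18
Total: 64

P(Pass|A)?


P(Pass|A) = 15/(15+16) = 15/31

P = 15/31 ≈ 48.39%


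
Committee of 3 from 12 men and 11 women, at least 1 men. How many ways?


Count by #men:
  1M,2W: C(12,1)×C(11,2)=660
  2M,1W: C(12,2)×C(11,1)=726
  3M,0W: C(12,3)×C(11,0)=220
Total = 1606

1606


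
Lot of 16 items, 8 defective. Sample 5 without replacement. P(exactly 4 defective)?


Hypergeometric: C(8,4)×C(8,1)/C(16,5)
= 70×8/4368 = 5/39

P(X=4) = 5/39 ≈ 12.82%


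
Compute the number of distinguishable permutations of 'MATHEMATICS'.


Letters: 11, freq: {'M': 2, 'A': 2, 'T': 2, 'H': 1, 'E': 1, 'I': 1, 'C': 1, 'S': 1}
11!/(2!×2!×2!×1!×1!×1!×1!×1!) = 39916800/8 = 4989600

4989600


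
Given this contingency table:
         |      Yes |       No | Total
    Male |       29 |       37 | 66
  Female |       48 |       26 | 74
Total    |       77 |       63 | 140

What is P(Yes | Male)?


P(Yes | Male) = 29/(29+37) = 29/66

P(Yes|Male) = 29/66 ≈ 43.94%


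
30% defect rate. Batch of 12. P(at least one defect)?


P(all good) = (7/10)^12 = 13841287201/1000000000000
P(≥1 defect) = 986158712799/1000000000000

P = 986158712799/1000000000000 ≈ 98.62%


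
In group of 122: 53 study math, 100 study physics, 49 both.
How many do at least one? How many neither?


|A∪B| = 53+100-49 = 104
Neither = 122-104 = 18

At least one: 104; Neither: 18


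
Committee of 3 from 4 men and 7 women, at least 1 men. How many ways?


Count by #men:
  1M,2W: C(4,1)×C(7,2)=84
  2M,1W: C(4,2)×C(7,1)=42
  3M,0W: C(4,3)×C(7,0)=4
Total = 130

130


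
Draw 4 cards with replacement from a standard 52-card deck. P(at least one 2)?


P(not a 2) = 48/52 = 12/13
P(none in 4 draws) = (12/13)^4 = 20736/28561
P(≥1 2) = 1 - 20736/28561 = 7825/28561

P = 7825/28561 ≈ 27.40%


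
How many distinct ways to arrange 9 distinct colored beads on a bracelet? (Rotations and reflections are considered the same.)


Free circular arrangements: rotations and reflections both identified.
(n-1)!/2 = 8!/2 = 40320/2 = 20160

20160


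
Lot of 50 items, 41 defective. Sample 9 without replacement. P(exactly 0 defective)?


Hypergeometric: C(41,0)×C(9,9)/C(50,9)
= 1×1/2505433700 = 1/2505433700

P(X=0) = 1/2505433700 ≈ 0.00%


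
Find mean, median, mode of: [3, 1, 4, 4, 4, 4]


Sorted: [1, 3, 4, 4, 4, 4]
Mean = 20/6 = 10/3
Median = 4
Freq: {3: 1, 1: 1, 4: 4}
Mode: [4]

Mean=10/3, Median=4, Mode=4


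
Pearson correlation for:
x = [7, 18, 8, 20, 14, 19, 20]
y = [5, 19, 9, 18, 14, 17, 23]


n=7, Σx=106, Σy=105, Σxy=1788, Σx²=1794, Σy²=1805
r = (7×1788 - 106×105)/√((7×1794 - 106²)(7×1805 - 105²))
= 1386/√(1322×1610) = 1386/√2128420 ≈ 1386/1458.9106 ≈ 0.9500

r ≈ 0.9500


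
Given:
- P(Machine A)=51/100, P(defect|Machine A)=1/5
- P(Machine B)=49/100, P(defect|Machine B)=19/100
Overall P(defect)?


P(B) = Σ P(B|Aᵢ)×P(Aᵢ)
  1/5×51/100 = 51/500
  19/100×49/100 = 931/10000
Sum = 1951/10000

P(defect) = 1951/10000 ≈ 19.51%


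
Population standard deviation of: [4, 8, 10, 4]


Mean = 26/4 = 13/2
  (4-13/2)²=25/4
  (8-13/2)²=9/4
  (10-13/2)²=49/4
  (4-13/2)²=25/4
Σ(x-μ)² = 27
σ² = 27/4

σ = √(27/4) ≈ 2.5981


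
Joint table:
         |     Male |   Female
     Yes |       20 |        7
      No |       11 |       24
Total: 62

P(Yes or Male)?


P(Yes∨Male) = P(Yes) + P(Male) - P(Yes∧Male)
= (27 + 31 - 20)/62 = 38/62 = 19/31

P = 19/31 ≈ 61.29%


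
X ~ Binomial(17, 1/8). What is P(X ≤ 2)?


P(X ≤ 2) = Σ P(X=i) for i=0..2
P(X=0) = 232630513987207/2251799813685248
P(X=1) = 564959819683217/2251799813685248
P(X=2) = 80708545669031/281474976710656
Sum = 90203668688917/140737488355328

P(X ≤ 2) = 90203668688917/140737488355328 ≈ 64.09%


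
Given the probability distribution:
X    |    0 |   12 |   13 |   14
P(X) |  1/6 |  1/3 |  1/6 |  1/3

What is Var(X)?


E[X] = 65/6
E[X²] = 283/2
Var(X) = E[X²] - (E[X])² = 283/2 - 4225/36 = 869/36

Var(X) = 869/36 ≈ 24.1389


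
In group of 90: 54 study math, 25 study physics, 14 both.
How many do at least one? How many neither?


|A∪B| = 54+25-14 = 65
Neither = 90-65 = 25

At least one: 65; Neither: 25


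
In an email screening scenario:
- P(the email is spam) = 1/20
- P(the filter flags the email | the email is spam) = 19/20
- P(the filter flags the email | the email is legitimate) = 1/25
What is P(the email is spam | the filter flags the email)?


Using Bayes' theorem:
P(A|B) = P(B|A)·P(A) / P(B)

P(the filter flags the email) = 19/20 × 1/20 + 1/25 × 19/20
= 19/400 + 19/500 = 171/2000

P(the email is spam|the filter flags the email) = (19/400) / (171/2000) = 5/9

P(the email is spam|the filter flags the email) = 5/9 ≈ 55.56%


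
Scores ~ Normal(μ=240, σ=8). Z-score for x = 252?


z = (x - μ)/σ = (252 - 240)/8 = 1.5

z = 1.5


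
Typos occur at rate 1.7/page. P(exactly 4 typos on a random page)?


Poisson(λ=1.7): P(X=4) = e^(-λ)×λ^k/k!
= e^(-1.7) × 1.7^4 / 4!
≈ 0.1826835241 × 8.3521 / 24 ≈ 0.063575

P(X=4) ≈ 0.063575 ≈ 6.36%


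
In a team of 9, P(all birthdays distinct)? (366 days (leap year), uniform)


P(all different) = Π(366-i)/366 for i=0..8
= (366/366)×(365/366)×...×(358/366)
= 0.905624

P ≈ 0.9056 ≈ 90.56%


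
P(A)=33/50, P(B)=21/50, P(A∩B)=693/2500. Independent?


P(A)×P(B) = 693/2500
P(A∩B) = 693/2500
Equal ✓ → Independent

Yes, independent


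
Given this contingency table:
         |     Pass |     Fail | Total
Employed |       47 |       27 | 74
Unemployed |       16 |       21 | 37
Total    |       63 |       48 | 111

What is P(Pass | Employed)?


P(Pass | Employed) = 47/(47+27) = 47/74

P(Pass|Employed) = 47/74 ≈ 63.51%


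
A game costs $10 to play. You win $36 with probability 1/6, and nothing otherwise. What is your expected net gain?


E[gain] = (36-10)×1/6 + (-10)×5/6
= 13/3 - 25/3 = -4

Expected net gain = $-4 ≈ $-4.00


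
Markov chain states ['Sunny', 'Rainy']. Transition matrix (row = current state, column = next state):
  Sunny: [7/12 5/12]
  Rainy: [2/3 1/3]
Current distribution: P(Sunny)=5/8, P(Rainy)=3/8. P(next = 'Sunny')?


P(next=Sunny) = Σᵢ P(now=i)×P(i→Sunny)
= 5/8×7/12 + 3/8×2/3
= 35/96 + 1/4 = 59/96

P = 59/96 ≈ 0.6146


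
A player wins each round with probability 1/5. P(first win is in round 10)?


Geometric: P(X=10) = (1-p)^(k-1)×p = (4/5)^9×1/5 = 262144/9765625

P(X=10) = 262144/9765625 ≈ 2.68%


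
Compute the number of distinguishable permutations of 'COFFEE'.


Letters: 6, freq: {'C': 1, 'O': 1, 'F': 2, 'E': 2}
6!/(1!×1!×2!×2!) = 720/4 = 180

180


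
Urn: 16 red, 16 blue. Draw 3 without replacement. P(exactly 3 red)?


Hypergeometric: C(16,3)×C(16,0)/C(32,3)
= 560×1/4960 = 7/62

P(X=3) = 7/62 ≈ 11.29%


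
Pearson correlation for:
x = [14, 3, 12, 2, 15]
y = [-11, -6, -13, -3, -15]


n=5, Σx=46, Σy=-48, Σxy=-559, Σx²=578, Σy²=560
r = (5×(-559) - 46×(-48))/√((5×578 - 46²)(5×560 - (-48)²))
= -587/√(774×496) = -587/√383904 ≈ -587/619.5999 ≈ -0.9474

r ≈ -0.9474


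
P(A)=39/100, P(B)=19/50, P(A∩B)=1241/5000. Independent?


P(A)×P(B) = 741/5000
P(A∩B) = 1241/5000
Not equal → NOT independent

No, not independent


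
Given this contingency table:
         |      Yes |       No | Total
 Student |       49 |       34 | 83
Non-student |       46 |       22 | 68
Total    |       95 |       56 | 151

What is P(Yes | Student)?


P(Yes | Student) = 49/(49+34) = 49/83

P(Yes|Student) = 49/83 ≈ 59.04%


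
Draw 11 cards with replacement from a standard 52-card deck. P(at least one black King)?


P(not a black King) = 50/52 = 25/26
P(none in 11 draws) = (25/26)^11 = 2384185791015625/3670344486987776
P(≥1 black King) = 1 - 2384185791015625/3670344486987776 = 1286158695972151/3670344486987776

P = 1286158695972151/3670344486987776 ≈ 35.04%


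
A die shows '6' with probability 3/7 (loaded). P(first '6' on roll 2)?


Geometric: P(X=2) = (1-p)^(k-1)×p = (4/7)^1×3/7 = 12/49

P(X=2) = 12/49 ≈ 24.49%


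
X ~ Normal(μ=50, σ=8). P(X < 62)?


z = (62-50)/8 = 1.5
P(Z < 1.5) = 0.9332

P(X < 62) ≈ 0.9332


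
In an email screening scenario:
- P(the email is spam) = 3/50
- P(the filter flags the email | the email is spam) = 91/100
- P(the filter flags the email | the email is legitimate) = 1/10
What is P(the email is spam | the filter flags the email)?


Using Bayes' theorem:
P(A|B) = P(B|A)·P(A) / P(B)

P(the filter flags the email) = 91/100 × 3/50 + 1/10 × 47/50
= 273/5000 + 47/500 = 743/5000

P(the email is spam|the filter flags the email) = (273/5000) / (743/5000) = 273/743

P(the email is spam|the filter flags the email) = 273/743 ≈ 36.74%


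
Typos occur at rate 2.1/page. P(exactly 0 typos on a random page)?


Poisson(λ=2.1): P(X=0) = e^(-λ)×λ^k/k!
= e^(-2.1) × 2.1^0 / 0!
≈ 0.1224564283 × 1 / 1 ≈ 0.122456

P(X=0) ≈ 0.122456 ≈ 12.25%


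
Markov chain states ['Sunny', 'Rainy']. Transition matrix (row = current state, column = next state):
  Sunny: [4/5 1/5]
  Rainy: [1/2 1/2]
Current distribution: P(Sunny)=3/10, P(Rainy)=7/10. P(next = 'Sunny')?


P(next=Sunny) = Σᵢ P(now=i)×P(i→Sunny)
= 3/10×4/5 + 7/10×1/2
= 6/25 + 7/20 = 59/100

P = 59/100 ≈ 0.5900


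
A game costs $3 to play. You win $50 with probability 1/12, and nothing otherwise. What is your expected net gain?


E[gain] = (50-3)×1/12 + (-3)×11/12
= 47/12 - 11/4 = 7/6

Expected net gain = $7/6 ≈ $1.17


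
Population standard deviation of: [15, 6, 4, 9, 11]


Mean = 45/5 = 9
  (15-9)²=36
  (6-9)²=9
  (4-9)²=25
  (9-9)²=0
  (11-9)²=4
Σ(x-μ)² = 74
σ² = 74/5

σ = √(74/5) ≈ 3.8471


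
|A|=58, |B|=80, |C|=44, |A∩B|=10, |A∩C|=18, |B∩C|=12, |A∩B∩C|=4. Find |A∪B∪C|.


|A∪B∪C| = 58+80+44-10-18-12+4 = 146

|A∪B∪C| = 146


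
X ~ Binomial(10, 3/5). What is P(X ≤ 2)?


P(X ≤ 2) = Σ P(X=i) for i=0..2
P(X=0) = 1024/9765625
P(X=1) = 3072/1953125
P(X=2) = 20736/1953125
Sum = 120064/9765625

P(X ≤ 2) = 120064/9765625 ≈ 1.23%


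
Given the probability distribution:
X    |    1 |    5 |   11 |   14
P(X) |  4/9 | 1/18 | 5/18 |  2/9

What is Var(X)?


E[X] = 62/9
E[X²] = 79
Var(X) = E[X²] - (E[X])² = 79 - 3844/81 = 2555/81

Var(X) = 2555/81 ≈ 31.5432


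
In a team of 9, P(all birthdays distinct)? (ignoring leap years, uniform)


P(all different) = Π(365-i)/365 for i=0..8
= (365/365)×(364/365)×...×(357/365)
= 0.905376

P ≈ 0.9054 ≈ 90.54%


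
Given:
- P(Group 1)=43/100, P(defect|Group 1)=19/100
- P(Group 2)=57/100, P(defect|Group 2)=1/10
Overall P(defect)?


P(B) = Σ P(B|Aᵢ)×P(Aᵢ)
  19/100×43/100 = 817/10000
  1/10×57/100 = 57/1000
Sum = 1387/10000

P(defect) = 1387/10000 ≈ 13.87%


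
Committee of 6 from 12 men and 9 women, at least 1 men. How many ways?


Count by #men:
  1M,5W: C(12,1)×C(9,5)=1512
  2M,4W: C(12,2)×C(9,4)=8316
  3M,3W: C(12,3)×C(9,3)=18480
  4M,2W: C(12,4)×C(9,2)=17820
  5M,1W: C(12,5)×C(9,1)=7128
  6M,0W: C(12,6)×C(9,0)=924
Total = 54180

54180


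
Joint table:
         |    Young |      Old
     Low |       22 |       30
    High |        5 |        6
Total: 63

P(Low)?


P(Low) = (22+30)/63 = 52/63

P(Low) = 52/63 ≈ 82.54%


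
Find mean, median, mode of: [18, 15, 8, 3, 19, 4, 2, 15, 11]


Sorted: [2, 3, 4, 8, 11, 15, 15, 18, 19]
Mean = 95/9
Median = 11
Freq: {18: 1, 15: 2, 8: 1, 3: 1, 19: 1, 4: 1, 2: 1, 11: 1}
Mode: [15]

Mean=95/9, Median=11, Mode=15


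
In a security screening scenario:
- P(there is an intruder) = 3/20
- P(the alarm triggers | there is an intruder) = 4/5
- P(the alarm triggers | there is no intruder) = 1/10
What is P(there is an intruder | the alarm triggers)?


Using Bayes' theorem:
P(A|B) = P(B|A)·P(A) / P(B)

P(the alarm triggers) = 4/5 × 3/20 + 1/10 × 17/20
= 3/25 + 17/200 = 41/200

P(there is an intruder|the alarm triggers) = (3/25) / (41/200) = 24/41

P(there is an intruder|the alarm triggers) = 24/41 ≈ 58.54%


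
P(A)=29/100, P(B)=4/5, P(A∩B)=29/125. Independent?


P(A)×P(B) = 29/125
P(A∩B) = 29/125
Equal ✓ → Independent

Yes, independent


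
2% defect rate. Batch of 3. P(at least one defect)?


P(all good) = (49/50)^3 = 117649/125000
P(≥1 defect) = 7351/125000

P = 7351/125000 ≈ 5.88%


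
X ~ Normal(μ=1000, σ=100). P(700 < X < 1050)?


z₁=(700-1000)/100=-3.0, z₂=(1050-1000)/100=0.5
P = Φ(0.5) - Φ(-3.0) = 0.691462 - 0.001350 = 0.690112 ≈ 0.6901

P(700 < X < 1050) ≈ 0.6901


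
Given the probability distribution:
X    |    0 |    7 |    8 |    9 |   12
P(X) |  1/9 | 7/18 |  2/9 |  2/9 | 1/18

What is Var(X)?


E[X] = 43/6
E[X²] = 1067/18
Var(X) = E[X²] - (E[X])² = 1067/18 - 1849/36 = 95/12

Var(X) = 95/12 ≈ 7.9167


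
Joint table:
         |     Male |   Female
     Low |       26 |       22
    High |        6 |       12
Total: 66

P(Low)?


P(Low) = (26+22)/66 = 48/66 = 8/11

P(Low) = 8/11 ≈ 72.73%


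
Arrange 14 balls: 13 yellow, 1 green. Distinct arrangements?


14!/(13!×1!) = 14

14


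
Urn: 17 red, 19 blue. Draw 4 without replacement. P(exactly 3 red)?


Hypergeometric: C(17,3)×C(19,1)/C(36,4)
= 680×19/58905 = 152/693

P(X=3) = 152/693 ≈ 21.93%


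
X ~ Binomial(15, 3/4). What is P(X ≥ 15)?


P(X ≥ 15) = Σ P(X=i) for i=15..15
P(X=15) = 14348907/1073741824
Sum = 14348907/1073741824

P(X ≥ 15) = 14348907/1073741824 ≈ 1.34%


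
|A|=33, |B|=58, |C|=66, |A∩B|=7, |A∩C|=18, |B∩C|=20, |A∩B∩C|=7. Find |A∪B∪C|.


|A∪B∪C| = 33+58+66-7-18-20+7 = 119

|A∪B∪C| = 119


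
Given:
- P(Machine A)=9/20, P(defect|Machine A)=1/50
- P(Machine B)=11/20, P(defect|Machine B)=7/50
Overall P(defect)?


P(B) = Σ P(B|Aᵢ)×P(Aᵢ)
  1/50×9/20 = 9/1000
  7/50×11/20 = 77/1000
Sum = 43/500

P(defect) = 43/500 ≈ 8.60%


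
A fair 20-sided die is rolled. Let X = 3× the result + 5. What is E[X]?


E[die] = (1+20)/2 = 21/2
E[X] = 3×21/2 + 5 = 73/2

E[X] = 73/2


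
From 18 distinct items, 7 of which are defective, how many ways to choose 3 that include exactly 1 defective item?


Choose 1 of the 7 defective items and 2 of the other 11 items:
C(7,1)×C(11,2) = 7×55 = 385

385


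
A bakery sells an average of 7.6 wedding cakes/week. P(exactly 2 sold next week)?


Poisson(λ=7.6): P(X=2) = e^(-λ)×λ^k/k!
= e^(-7.6) × 7.6^2 / 2!
≈ 0.0005004514334 × 57.76 / 2 ≈ 0.014453

P(X=2) ≈ 0.014453 ≈ 1.45%


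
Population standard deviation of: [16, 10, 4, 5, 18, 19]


Mean = 72/6 = 12
  (16-12)²=16
  (10-12)²=4
  (4-12)²=64
  (5-12)²=49
  (18-12)²=36
  (19-12)²=49
Σ(x-μ)² = 218
σ² = 218/6 = 109/3

σ = √(109/3) ≈ 6.0277


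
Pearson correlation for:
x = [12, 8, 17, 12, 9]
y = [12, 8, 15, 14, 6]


n=5, Σx=58, Σy=55, Σxy=685, Σx²=722, Σy²=665
r = (5×685 - 58×55)/√((5×722 - 58²)(5×665 - 55²))
= 235/√(246×300) = 235/√73800 ≈ 235/271.6616 ≈ 0.8650

r ≈ 0.8650


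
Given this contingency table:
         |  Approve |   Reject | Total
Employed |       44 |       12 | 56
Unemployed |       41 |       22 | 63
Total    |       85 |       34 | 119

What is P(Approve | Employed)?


P(Approve | Employed) = 44/(44+12) = 44/56 = 11/14

P(Approve|Employed) = 11/14 ≈ 78.57%


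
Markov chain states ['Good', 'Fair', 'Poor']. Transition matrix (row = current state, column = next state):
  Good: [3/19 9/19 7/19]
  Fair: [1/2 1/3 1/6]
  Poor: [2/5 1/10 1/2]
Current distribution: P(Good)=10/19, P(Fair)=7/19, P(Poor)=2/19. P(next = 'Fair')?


P(next=Fair) = Σᵢ P(now=i)×P(i→Fair)
= 10/19×9/19 + 7/19×1/3 + 2/19×1/10
= 90/361 + 7/57 + 1/95 = 2072/5415

P = 2072/5415 ≈ 0.3826


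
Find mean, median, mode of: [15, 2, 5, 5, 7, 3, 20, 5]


Sorted: [2, 3, 5, 5, 5, 7, 15, 20]
Mean = 62/8 = 31/4
Median = 5
Freq: {15: 1, 2: 1, 5: 3, 7: 1, 3: 1, 20: 1}
Mode: [5]

Mean=31/4, Median=5, Mode=5


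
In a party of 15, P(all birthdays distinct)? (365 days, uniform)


P(all different) = Π(365-i)/365 for i=0..14
= (365/365)×(364/365)×...×(351/365)
= 0.747099

P ≈ 0.7471 ≈ 74.71%


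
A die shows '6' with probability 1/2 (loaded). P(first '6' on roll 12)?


Geometric: P(X=12) = (1-p)^(k-1)×p = (1/2)^11×1/2 = 1/4096

P(X=12) = 1/4096 ≈ 0.02%


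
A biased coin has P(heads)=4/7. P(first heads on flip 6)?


Geometric: P(X=6) = (1-p)^(k-1)×p = (3/7)^5×4/7 = 972/117649

P(X=6) = 972/117649 ≈ 0.83%


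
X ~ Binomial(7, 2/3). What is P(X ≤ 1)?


P(X ≤ 1) = Σ P(X=i) for i=0..1
P(X=0) = 1/2187
P(X=1) = 14/2187
Sum = 5/729

P(X ≤ 1) = 5/729 ≈ 0.69%


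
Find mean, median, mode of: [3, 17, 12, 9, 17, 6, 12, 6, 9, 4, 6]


Sorted: [3, 4, 6, 6, 6, 9, 9, 12, 12, 17, 17]
Mean = 101/11
Median = 9
Freq: {3: 1, 17: 2, 12: 2, 9: 2, 6: 3, 4: 1}
Mode: [6]

Mean=101/11, Median=9, Mode=6


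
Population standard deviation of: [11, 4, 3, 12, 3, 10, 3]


Mean = 46/7
  (11-46/7)²=961/49
  (4-46/7)²=324/49
  (3-46/7)²=625/49
  (12-46/7)²=1444/49
  (3-46/7)²=625/49
  (10-46/7)²=576/49
  (3-46/7)²=625/49
Σ(x-μ)² = 740/7
σ² = (740/7)/7 = 740/49

σ = √(740/49) ≈ 3.8861


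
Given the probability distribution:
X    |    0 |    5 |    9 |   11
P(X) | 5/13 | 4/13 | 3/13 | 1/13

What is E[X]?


E[X] = Σ x·P(X=x)
= (0)×(5/13) + (5)×(4/13) + (9)×(3/13) + (11)×(1/13)
= 58/13

E[X] = 58/13


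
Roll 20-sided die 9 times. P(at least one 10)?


P(no 10)^9 = (19/20)^9 = 322687697779/512000000000
P(≥1) = 1 - 322687697779/512000000000 = 189312302221/512000000000

P = 189312302221/512000000000 ≈ 36.98%


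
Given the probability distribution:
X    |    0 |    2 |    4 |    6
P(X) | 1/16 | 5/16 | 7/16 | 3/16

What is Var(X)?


E[X] = 7/2
E[X²] = 15
Var(X) = E[X²] - (E[X])² = 15 - 49/4 = 11/4

Var(X) = 11/4 ≈ 2.7500


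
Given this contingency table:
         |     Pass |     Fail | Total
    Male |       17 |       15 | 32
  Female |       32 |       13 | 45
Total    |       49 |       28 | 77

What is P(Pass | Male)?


P(Pass | Male) = 17/(17+15) = 17/32

P(Pass|Male) = 17/32 ≈ 53.12%


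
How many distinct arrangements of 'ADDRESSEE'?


Letters: 9, freq: {'A': 1, 'D': 2, 'R': 1, 'E': 3, 'S': 2}
9!/(1!×2!×1!×3!×2!) = 362880/24 = 15120

15120


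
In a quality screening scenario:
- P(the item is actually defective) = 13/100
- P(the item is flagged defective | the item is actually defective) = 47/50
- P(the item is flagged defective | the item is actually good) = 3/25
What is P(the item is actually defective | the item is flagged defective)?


Using Bayes' theorem:
P(A|B) = P(B|A)·P(A) / P(B)

P(the item is flagged defective) = 47/50 × 13/100 + 3/25 × 87/100
= 611/5000 + 261/2500 = 1133/5000

P(the item is actually defective|the item is flagged defective) = (611/5000) / (1133/5000) = 611/1133

P(the item is actually defective|the item is flagged defective) = 611/1133 ≈ 53.93%


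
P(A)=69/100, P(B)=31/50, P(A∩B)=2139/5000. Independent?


P(A)×P(B) = 2139/5000
P(A∩B) = 2139/5000
Equal ✓ → Independent

Yes, independent


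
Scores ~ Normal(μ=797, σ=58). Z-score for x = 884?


z = (x - μ)/σ = (884 - 797)/58 = 1.5

z = 1.5


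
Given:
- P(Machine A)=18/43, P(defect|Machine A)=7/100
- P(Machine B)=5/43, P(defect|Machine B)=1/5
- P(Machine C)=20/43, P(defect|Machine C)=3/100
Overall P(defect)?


P(B) = Σ P(B|Aᵢ)×P(Aᵢ)
  7/100×18/43 = 63/2150
  1/5×5/43 = 1/43
  3/100×20/43 = 3/215
Sum = 143/2150

P(defect) = 143/2150 ≈ 6.65%


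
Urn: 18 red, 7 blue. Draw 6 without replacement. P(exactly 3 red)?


Hypergeometric: C(18,3)×C(7,3)/C(25,6)
= 816×35/177100 = 204/1265

P(X=3) = 204/1265 ≈ 16.13%


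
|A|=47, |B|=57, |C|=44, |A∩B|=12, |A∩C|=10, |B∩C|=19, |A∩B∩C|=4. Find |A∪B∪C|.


|A∪B∪C| = 47+57+44-12-10-19+4 = 111

|A∪B∪C| = 111


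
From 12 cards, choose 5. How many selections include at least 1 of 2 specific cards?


Complement: C(12,5) - C(10,5) = 792 - 252 = 540

540


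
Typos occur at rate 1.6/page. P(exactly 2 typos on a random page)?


Poisson(λ=1.6): P(X=2) = e^(-λ)×λ^k/k!
= e^(-1.6) × 1.6^2 / 2!
≈ 0.201896518 × 2.56 / 2 ≈ 0.258428

P(X=2) ≈ 0.258428 ≈ 25.84%


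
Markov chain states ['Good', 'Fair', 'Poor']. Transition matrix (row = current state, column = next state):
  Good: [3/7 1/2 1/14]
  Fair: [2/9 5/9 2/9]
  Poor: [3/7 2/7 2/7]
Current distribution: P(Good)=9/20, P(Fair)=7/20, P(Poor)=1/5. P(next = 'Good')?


P(next=Good) = Σᵢ P(now=i)×P(i→Good)
= 9/20×3/7 + 7/20×2/9 + 1/5×3/7
= 27/140 + 7/90 + 3/35 = 449/1260

P = 449/1260 ≈ 0.3563


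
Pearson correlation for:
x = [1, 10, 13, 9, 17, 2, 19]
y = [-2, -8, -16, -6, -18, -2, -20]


n=7, Σx=71, Σy=-72, Σxy=-1034, Σx²=1005, Σy²=1088
r = (7×(-1034) - 71×(-72))/√((7×1005 - 71²)(7×1088 - (-72)²))
= -2126/√(1994×2432) = -2126/√4849408 ≈ -2126/2202.1371 ≈ -0.9654

r ≈ -0.9654


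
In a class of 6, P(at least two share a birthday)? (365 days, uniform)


P(all different) = Π(365-i)/365 for i=0..5
= 0.959538
P(match) = 1 - 0.959538 = 0.040462

P ≈ 0.0405 ≈ 4.05%


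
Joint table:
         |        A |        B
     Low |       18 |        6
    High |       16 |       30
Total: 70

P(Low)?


P(Low) = (18+6)/70 = 24/70 = 12/35

P(Low) = 12/35 ≈ 34.29%


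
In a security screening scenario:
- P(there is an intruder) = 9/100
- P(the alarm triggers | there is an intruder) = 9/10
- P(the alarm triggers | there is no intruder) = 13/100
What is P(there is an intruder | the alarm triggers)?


Using Bayes' theorem:
P(A|B) = P(B|A)·P(A) / P(B)

P(the alarm triggers) = 9/10 × 9/100 + 13/100 × 91/100
= 81/1000 + 1183/10000 = 1993/10000

P(there is an intruder|the alarm triggers) = (81/1000) / (1993/10000) = 810/1993

P(there is an intruder|the alarm triggers) = 810/1993 ≈ 40.64%


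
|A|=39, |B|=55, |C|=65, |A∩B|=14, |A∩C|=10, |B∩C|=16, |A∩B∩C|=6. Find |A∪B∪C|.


|A∪B∪C| = 39+55+65-14-10-16+6 = 125

|A∪B∪C| = 125


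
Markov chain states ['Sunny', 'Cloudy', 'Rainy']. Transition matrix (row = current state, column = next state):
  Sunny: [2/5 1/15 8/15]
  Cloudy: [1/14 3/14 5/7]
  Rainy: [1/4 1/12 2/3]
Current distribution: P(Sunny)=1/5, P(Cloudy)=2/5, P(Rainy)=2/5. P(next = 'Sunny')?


P(next=Sunny) = Σᵢ P(now=i)×P(i→Sunny)
= 1/5×2/5 + 2/5×1/14 + 2/5×1/4
= 2/25 + 1/35 + 1/10 = 73/350

P = 73/350 ≈ 0.2086


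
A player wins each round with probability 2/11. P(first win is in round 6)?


Geometric: P(X=6) = (1-p)^(k-1)×p = (9/11)^5×2/11 = 118098/1771561

P(X=6) = 118098/1771561 ≈ 6.67%


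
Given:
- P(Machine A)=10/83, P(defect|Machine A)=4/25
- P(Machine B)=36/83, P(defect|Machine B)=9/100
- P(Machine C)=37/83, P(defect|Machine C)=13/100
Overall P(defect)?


P(B) = Σ P(B|Aᵢ)×P(Aᵢ)
  4/25×10/83 = 8/415
  9/100×36/83 = 81/2075
  13/100×37/83 = 481/8300
Sum = 193/1660

P(defect) = 193/1660 ≈ 11.63%


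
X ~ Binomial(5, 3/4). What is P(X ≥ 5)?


P(X ≥ 5) = Σ P(X=i) for i=5..5
P(X=5) = 243/1024
Sum = 243/1024

P(X ≥ 5) = 243/1024 ≈ 23.73%


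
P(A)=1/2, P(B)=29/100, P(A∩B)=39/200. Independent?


P(A)×P(B) = 29/200
P(A∩B) = 39/200
Not equal → NOT independent

No, not independent


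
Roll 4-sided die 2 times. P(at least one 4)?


P(no 4)^2 = (3/4)^2 = 9/16
P(≥1) = 1 - 9/16 = 7/16

P = 7/16 ≈ 43.75%


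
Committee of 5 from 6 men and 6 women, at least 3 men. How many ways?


Count by #men:
  3M,2W: C(6,3)×C(6,2)=300
  4M,1W: C(6,4)×C(6,1)=90
  5M,0W: C(6,5)×C(6,0)=6
Total = 396

396


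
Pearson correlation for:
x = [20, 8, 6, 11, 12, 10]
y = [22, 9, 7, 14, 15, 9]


n=6, Σx=67, Σy=76, Σxy=978, Σx²=865, Σy²=1116
r = (6×978 - 67×76)/√((6×865 - 67²)(6×1116 - 76²))
= 776/√(701×920) = 776/√644920 ≈ 776/803.0691 ≈ 0.9663

r ≈ 0.9663


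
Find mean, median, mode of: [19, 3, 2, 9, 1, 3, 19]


Sorted: [1, 2, 3, 3, 9, 19, 19]
Mean = 56/7 = 8
Median = 3
Freq: {19: 2, 3: 2, 2: 1, 9: 1, 1: 1}
Mode: [3, 19]

Mean=8, Median=3, Mode=[3, 19]


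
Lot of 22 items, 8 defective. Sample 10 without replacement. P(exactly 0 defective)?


Hypergeometric: C(8,0)×C(14,10)/C(22,10)
= 1×1001/646646 = 1/646

P(X=0) = 1/646 ≈ 0.15%


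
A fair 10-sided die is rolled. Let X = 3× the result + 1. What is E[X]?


E[die] = (1+10)/2 = 11/2
E[X] = 3×11/2 + 1 = 35/2

E[X] = 35/2


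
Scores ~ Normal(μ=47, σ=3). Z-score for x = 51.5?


z = (x - μ)/σ = (51.5 - 47)/3 = 1.5

z = 1.5


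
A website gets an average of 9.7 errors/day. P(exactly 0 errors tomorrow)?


Poisson(λ=9.7): P(X=0) = e^(-λ)×λ^k/k!
= e^(-9.7) × 9.7^0 / 0!
≈ 6.128349505e-05 × 1 / 1 ≈ 0.000061

P(X=0) ≈ 0.000061 ≈ 0.01%


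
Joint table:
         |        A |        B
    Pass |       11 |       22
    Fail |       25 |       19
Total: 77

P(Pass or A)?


P(Pass∨A) = P(Pass) + P(A) - P(Pass∧A)
= (33 + 36 - 11)/77 = 58/77

P = 58/77 ≈ 75.32%


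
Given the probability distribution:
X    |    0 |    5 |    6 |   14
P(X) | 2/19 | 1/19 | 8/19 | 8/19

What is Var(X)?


E[X] = 165/19
E[X²] = 99
Var(X) = E[X²] - (E[X])² = 99 - 27225/361 = 8514/361

Var(X) = 8514/361 ≈ 23.5845


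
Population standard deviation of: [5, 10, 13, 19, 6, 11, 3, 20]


Mean = 87/8
  (5-87/8)²=2209/64
  (10-87/8)²=49/64
  (13-87/8)²=289/64
  (19-87/8)²=4225/64
  (6-87/8)²=1521/64
  (11-87/8)²=1/64
  (3-87/8)²=3969/64
  (20-87/8)²=5329/64
Σ(x-μ)² = 2199/8
σ² = (2199/8)/8 = 2199/64

σ = √(2199/64) ≈ 5.8617


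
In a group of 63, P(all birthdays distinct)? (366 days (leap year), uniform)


P(all different) = Π(366-i)/366 for i=0..62
= (366/366)×(365/366)×...×(304/366)
= 0.003452

P ≈ 0.0035 ≈ 0.35%


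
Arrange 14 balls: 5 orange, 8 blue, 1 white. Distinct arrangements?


14!/(5!×8!×1!) = 18018

18018


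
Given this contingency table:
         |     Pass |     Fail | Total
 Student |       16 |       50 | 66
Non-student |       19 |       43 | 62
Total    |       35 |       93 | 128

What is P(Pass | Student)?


P(Pass | Student) = 16/(16+50) = 16/66 = 8/33

P(Pass|Student) = 8/33 ≈ 24.24%


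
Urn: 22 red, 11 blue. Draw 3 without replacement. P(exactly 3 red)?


Hypergeometric: C(22,3)×C(11,0)/C(33,3)
= 1540×1/5456 = 35/124

P(X=3) = 35/124 ≈ 28.23%


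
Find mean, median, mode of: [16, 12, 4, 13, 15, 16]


Sorted: [4, 12, 13, 15, 16, 16]
Mean = 76/6 = 38/3
Median = 14
Freq: {16: 2, 12: 1, 4: 1, 13: 1, 15: 1}
Mode: [16]

Mean=38/3, Median=14, Mode=16


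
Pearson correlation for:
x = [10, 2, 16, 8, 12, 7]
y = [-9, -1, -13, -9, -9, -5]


n=6, Σx=55, Σy=-46, Σxy=-515, Σx²=617, Σy²=438
r = (6×(-515) - 55×(-46))/√((6×617 - 55²)(6×438 - (-46)²))
= -560/√(677×512) = -560/√346624 ≈ -560/588.7478 ≈ -0.9512

r ≈ -0.9512


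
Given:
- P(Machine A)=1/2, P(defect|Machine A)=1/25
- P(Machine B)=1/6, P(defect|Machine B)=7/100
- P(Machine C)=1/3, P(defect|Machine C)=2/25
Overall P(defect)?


P(B) = Σ P(B|Aᵢ)×P(Aᵢ)
  1/25×1/2 = 1/50
  7/100×1/6 = 7/600
  2/25×1/3 = 2/75
Sum = 7/120

P(defect) = 7/120 ≈ 5.83%


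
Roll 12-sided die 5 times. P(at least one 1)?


P(no 1)^5 = (11/12)^5 = 161051/248832
P(≥1) = 1 - 161051/248832 = 87781/248832

P = 87781/248832 ≈ 35.28%


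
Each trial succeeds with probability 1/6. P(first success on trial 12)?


Geometric: P(X=12) = (1-p)^(k-1)×p = (5/6)^11×1/6 = 48828125/2176782336

P(X=12) = 48828125/2176782336 ≈ 2.24%


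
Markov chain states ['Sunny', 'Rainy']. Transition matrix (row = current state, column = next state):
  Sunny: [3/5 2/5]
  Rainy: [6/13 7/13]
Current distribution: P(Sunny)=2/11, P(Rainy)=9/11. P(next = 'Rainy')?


P(next=Rainy) = Σᵢ P(now=i)×P(i→Rainy)
= 2/11×2/5 + 9/11×7/13
= 4/55 + 63/143 = 367/715

P = 367/715 ≈ 0.5133


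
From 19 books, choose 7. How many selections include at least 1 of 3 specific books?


Complement: C(19,7) - C(16,7) = 50388 - 11440 = 38948

38948


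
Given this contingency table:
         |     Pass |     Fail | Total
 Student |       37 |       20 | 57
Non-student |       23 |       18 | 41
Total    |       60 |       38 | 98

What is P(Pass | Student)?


P(Pass | Student) = 37/(37+20) = 37/57

P(Pass|Student) = 37/57 ≈ 64.91%


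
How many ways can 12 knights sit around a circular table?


Circular arrangements of 12 distinct objects: fix one position to break rotational symmetry.
(n-1)! = 11! = 39916800

39916800


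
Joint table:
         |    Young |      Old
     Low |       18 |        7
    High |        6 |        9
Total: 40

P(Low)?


P(Low) = (18+7)/40 = 25/40 = 5/8

P(Low) = 5/8 ≈ 62.50%


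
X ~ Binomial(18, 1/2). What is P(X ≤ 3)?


P(X ≤ 3) = Σ P(X=i) for i=0..3
P(X=0) = 1/262144
P(X=1) = 9/131072
P(X=2) = 153/262144
P(X=3) = 51/16384
Sum = 247/65536

P(X ≤ 3) = 247/65536 ≈ 0.38%


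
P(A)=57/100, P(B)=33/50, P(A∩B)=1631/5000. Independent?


P(A)×P(B) = 1881/5000
P(A∩B) = 1631/5000
Not equal → NOT independent

No, not independent


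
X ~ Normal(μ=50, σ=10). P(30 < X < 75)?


z₁=(30-50)/10=-2.0, z₂=(75-50)/10=2.5
P = Φ(2.5) - Φ(-2.0) = 0.993790 - 0.022750 = 0.971040 ≈ 0.9710

P(30 < X < 75) ≈ 0.9710


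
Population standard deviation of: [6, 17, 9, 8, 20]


Mean = 60/5 = 12
  (6-12)²=36
  (17-12)²=25
  (9-12)²=9
  (8-12)²=16
  (20-12)²=64
Σ(x-μ)² = 150
σ² = 150/5 = 30

σ = √(30) ≈ 5.4772


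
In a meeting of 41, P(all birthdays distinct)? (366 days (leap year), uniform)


P(all different) = Π(366-i)/366 for i=0..40
= (366/366)×(365/366)×...×(326/366)
= 0.097493

P ≈ 0.0975 ≈ 9.75%


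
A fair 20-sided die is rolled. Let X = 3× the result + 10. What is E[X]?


E[die] = (1+20)/2 = 21/2
E[X] = 3×21/2 + 10 = 83/2

E[X] = 83/2


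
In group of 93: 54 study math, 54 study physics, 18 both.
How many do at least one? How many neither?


|A∪B| = 54+54-18 = 90
Neither = 93-90 = 3

At least one: 90; Neither: 3


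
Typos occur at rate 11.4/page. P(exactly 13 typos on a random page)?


Poisson(λ=11.4): P(X=13) = e^(-λ)×λ^k/k!
= e^(-11.4) × 11.4^13 / 13!
≈ 1.119548484e-05 × 5.4924114946e+13 / 6227020800 ≈ 0.098747

P(X=13) ≈ 0.098747 ≈ 9.87%


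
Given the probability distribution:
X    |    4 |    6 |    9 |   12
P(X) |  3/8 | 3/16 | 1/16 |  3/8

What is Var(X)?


E[X] = 123/16
E[X²] = 1149/16
Var(X) = E[X²] - (E[X])² = 1149/16 - 15129/256 = 3255/256

Var(X) = 3255/256 ≈ 12.7148


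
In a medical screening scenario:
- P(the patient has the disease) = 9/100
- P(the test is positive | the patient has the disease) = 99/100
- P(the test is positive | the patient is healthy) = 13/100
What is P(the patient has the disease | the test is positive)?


Using Bayes' theorem:
P(A|B) = P(B|A)·P(A) / P(B)

P(the test is positive) = 99/100 × 9/100 + 13/100 × 91/100
= 891/10000 + 1183/10000 = 1037/5000

P(the patient has the disease|the test is positive) = (891/10000) / (1037/5000) = 891/2074

P(the patient has the disease|the test is positive) = 891/2074 ≈ 42.96%
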